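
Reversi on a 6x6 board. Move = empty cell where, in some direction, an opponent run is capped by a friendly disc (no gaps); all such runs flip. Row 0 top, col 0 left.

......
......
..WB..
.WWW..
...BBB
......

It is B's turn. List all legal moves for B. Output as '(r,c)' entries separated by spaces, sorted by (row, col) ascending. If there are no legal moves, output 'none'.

(1,1): flips 2 -> legal
(1,2): no bracket -> illegal
(1,3): no bracket -> illegal
(2,0): no bracket -> illegal
(2,1): flips 2 -> legal
(2,4): no bracket -> illegal
(3,0): no bracket -> illegal
(3,4): no bracket -> illegal
(4,0): no bracket -> illegal
(4,1): flips 1 -> legal
(4,2): no bracket -> illegal

Answer: (1,1) (2,1) (4,1)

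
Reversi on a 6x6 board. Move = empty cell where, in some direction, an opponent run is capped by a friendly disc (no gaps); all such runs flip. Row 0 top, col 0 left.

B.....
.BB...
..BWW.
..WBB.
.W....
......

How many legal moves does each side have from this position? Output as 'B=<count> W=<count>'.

-- B to move --
(1,3): flips 1 -> legal
(1,4): flips 1 -> legal
(1,5): flips 1 -> legal
(2,1): no bracket -> illegal
(2,5): flips 2 -> legal
(3,0): no bracket -> illegal
(3,1): flips 1 -> legal
(3,5): no bracket -> illegal
(4,0): no bracket -> illegal
(4,2): flips 1 -> legal
(4,3): no bracket -> illegal
(5,0): no bracket -> illegal
(5,1): no bracket -> illegal
(5,2): no bracket -> illegal
B mobility = 6
-- W to move --
(0,1): flips 1 -> legal
(0,2): flips 2 -> legal
(0,3): no bracket -> illegal
(1,0): no bracket -> illegal
(1,3): no bracket -> illegal
(2,0): no bracket -> illegal
(2,1): flips 1 -> legal
(2,5): no bracket -> illegal
(3,1): no bracket -> illegal
(3,5): flips 2 -> legal
(4,2): flips 1 -> legal
(4,3): flips 1 -> legal
(4,4): flips 1 -> legal
(4,5): flips 1 -> legal
W mobility = 8

Answer: B=6 W=8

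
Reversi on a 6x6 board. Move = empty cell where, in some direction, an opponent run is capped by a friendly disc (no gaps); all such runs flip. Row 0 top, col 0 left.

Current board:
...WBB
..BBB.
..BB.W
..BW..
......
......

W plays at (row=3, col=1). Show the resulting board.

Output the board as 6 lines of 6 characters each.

Answer: ...WBB
..BBB.
..BB.W
.WWW..
......
......

Derivation:
Place W at (3,1); scan 8 dirs for brackets.
Dir NW: first cell '.' (not opp) -> no flip
Dir N: first cell '.' (not opp) -> no flip
Dir NE: opp run (2,2) (1,3) (0,4), next=edge -> no flip
Dir W: first cell '.' (not opp) -> no flip
Dir E: opp run (3,2) capped by W -> flip
Dir SW: first cell '.' (not opp) -> no flip
Dir S: first cell '.' (not opp) -> no flip
Dir SE: first cell '.' (not opp) -> no flip
All flips: (3,2)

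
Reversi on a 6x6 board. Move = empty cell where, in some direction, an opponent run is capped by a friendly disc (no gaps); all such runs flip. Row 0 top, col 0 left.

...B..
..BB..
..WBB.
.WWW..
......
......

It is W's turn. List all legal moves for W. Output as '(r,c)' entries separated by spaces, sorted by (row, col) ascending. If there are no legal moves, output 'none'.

Answer: (0,2) (0,4) (1,4) (1,5) (2,5)

Derivation:
(0,1): no bracket -> illegal
(0,2): flips 1 -> legal
(0,4): flips 1 -> legal
(1,1): no bracket -> illegal
(1,4): flips 1 -> legal
(1,5): flips 1 -> legal
(2,1): no bracket -> illegal
(2,5): flips 2 -> legal
(3,4): no bracket -> illegal
(3,5): no bracket -> illegal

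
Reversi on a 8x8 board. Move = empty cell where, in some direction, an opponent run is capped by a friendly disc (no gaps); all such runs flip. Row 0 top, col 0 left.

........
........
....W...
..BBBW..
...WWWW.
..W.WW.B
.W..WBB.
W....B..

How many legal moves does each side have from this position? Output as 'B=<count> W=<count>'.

Answer: B=9 W=9

Derivation:
-- B to move --
(1,3): flips 3 -> legal
(1,4): flips 1 -> legal
(1,5): flips 1 -> legal
(2,3): no bracket -> illegal
(2,5): flips 3 -> legal
(2,6): no bracket -> illegal
(3,6): flips 1 -> legal
(3,7): no bracket -> illegal
(4,1): no bracket -> illegal
(4,2): no bracket -> illegal
(4,7): no bracket -> illegal
(5,0): no bracket -> illegal
(5,1): no bracket -> illegal
(5,3): flips 2 -> legal
(5,6): flips 1 -> legal
(6,0): no bracket -> illegal
(6,2): no bracket -> illegal
(6,3): flips 1 -> legal
(7,1): no bracket -> illegal
(7,2): no bracket -> illegal
(7,3): no bracket -> illegal
(7,4): flips 3 -> legal
B mobility = 9
-- W to move --
(2,1): flips 1 -> legal
(2,2): flips 1 -> legal
(2,3): flips 2 -> legal
(2,5): flips 1 -> legal
(3,1): flips 3 -> legal
(4,1): no bracket -> illegal
(4,2): flips 1 -> legal
(4,7): no bracket -> illegal
(5,6): no bracket -> illegal
(6,7): flips 2 -> legal
(7,4): no bracket -> illegal
(7,6): flips 1 -> legal
(7,7): flips 1 -> legal
W mobility = 9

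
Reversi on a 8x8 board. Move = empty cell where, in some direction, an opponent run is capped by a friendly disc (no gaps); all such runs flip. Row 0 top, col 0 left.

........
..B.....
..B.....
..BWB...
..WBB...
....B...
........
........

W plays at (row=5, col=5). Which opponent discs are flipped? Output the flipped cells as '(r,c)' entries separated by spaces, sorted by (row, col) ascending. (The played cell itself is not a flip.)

Answer: (4,4)

Derivation:
Dir NW: opp run (4,4) capped by W -> flip
Dir N: first cell '.' (not opp) -> no flip
Dir NE: first cell '.' (not opp) -> no flip
Dir W: opp run (5,4), next='.' -> no flip
Dir E: first cell '.' (not opp) -> no flip
Dir SW: first cell '.' (not opp) -> no flip
Dir S: first cell '.' (not opp) -> no flip
Dir SE: first cell '.' (not opp) -> no flip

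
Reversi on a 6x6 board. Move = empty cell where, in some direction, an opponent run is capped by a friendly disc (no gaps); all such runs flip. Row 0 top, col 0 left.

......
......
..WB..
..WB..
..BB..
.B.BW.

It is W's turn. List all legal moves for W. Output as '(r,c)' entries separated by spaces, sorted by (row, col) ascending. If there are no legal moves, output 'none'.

Answer: (1,4) (2,4) (3,4) (4,4) (5,2)

Derivation:
(1,2): no bracket -> illegal
(1,3): no bracket -> illegal
(1,4): flips 1 -> legal
(2,4): flips 1 -> legal
(3,1): no bracket -> illegal
(3,4): flips 1 -> legal
(4,0): no bracket -> illegal
(4,1): no bracket -> illegal
(4,4): flips 1 -> legal
(5,0): no bracket -> illegal
(5,2): flips 2 -> legal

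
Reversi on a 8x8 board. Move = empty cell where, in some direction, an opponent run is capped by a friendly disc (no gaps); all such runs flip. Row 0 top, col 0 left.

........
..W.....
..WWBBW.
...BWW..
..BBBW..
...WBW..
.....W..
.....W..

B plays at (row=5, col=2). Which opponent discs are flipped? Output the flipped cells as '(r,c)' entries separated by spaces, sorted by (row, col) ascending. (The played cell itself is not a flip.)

Dir NW: first cell '.' (not opp) -> no flip
Dir N: first cell 'B' (not opp) -> no flip
Dir NE: first cell 'B' (not opp) -> no flip
Dir W: first cell '.' (not opp) -> no flip
Dir E: opp run (5,3) capped by B -> flip
Dir SW: first cell '.' (not opp) -> no flip
Dir S: first cell '.' (not opp) -> no flip
Dir SE: first cell '.' (not opp) -> no flip

Answer: (5,3)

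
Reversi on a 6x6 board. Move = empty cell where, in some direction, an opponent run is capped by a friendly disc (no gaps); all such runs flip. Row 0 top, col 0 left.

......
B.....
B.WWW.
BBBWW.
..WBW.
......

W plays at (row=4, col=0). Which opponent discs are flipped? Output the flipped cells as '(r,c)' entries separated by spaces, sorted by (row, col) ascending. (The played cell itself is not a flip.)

Dir NW: edge -> no flip
Dir N: opp run (3,0) (2,0) (1,0), next='.' -> no flip
Dir NE: opp run (3,1) capped by W -> flip
Dir W: edge -> no flip
Dir E: first cell '.' (not opp) -> no flip
Dir SW: edge -> no flip
Dir S: first cell '.' (not opp) -> no flip
Dir SE: first cell '.' (not opp) -> no flip

Answer: (3,1)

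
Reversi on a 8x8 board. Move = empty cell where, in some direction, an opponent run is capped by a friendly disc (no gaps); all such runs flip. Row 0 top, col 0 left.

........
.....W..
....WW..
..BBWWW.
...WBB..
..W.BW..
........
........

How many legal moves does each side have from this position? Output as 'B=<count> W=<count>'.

Answer: B=12 W=11

Derivation:
-- B to move --
(0,4): no bracket -> illegal
(0,5): flips 3 -> legal
(0,6): flips 2 -> legal
(1,3): no bracket -> illegal
(1,4): flips 2 -> legal
(1,6): no bracket -> illegal
(2,3): flips 1 -> legal
(2,6): flips 1 -> legal
(2,7): flips 1 -> legal
(3,7): flips 3 -> legal
(4,1): no bracket -> illegal
(4,2): flips 1 -> legal
(4,6): no bracket -> illegal
(4,7): no bracket -> illegal
(5,1): no bracket -> illegal
(5,3): flips 1 -> legal
(5,6): flips 1 -> legal
(6,1): no bracket -> illegal
(6,2): no bracket -> illegal
(6,3): no bracket -> illegal
(6,4): no bracket -> illegal
(6,5): flips 1 -> legal
(6,6): flips 1 -> legal
B mobility = 12
-- W to move --
(2,1): flips 1 -> legal
(2,2): flips 2 -> legal
(2,3): flips 1 -> legal
(3,1): flips 2 -> legal
(4,1): no bracket -> illegal
(4,2): flips 1 -> legal
(4,6): flips 2 -> legal
(5,3): flips 2 -> legal
(5,6): flips 1 -> legal
(6,3): flips 2 -> legal
(6,4): flips 2 -> legal
(6,5): flips 1 -> legal
W mobility = 11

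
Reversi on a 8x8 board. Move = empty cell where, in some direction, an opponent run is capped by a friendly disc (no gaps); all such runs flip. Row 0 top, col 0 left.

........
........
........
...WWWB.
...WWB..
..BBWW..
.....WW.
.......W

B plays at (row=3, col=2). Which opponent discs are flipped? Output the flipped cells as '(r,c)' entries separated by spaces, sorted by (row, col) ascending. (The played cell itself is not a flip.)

Answer: (3,3) (3,4) (3,5)

Derivation:
Dir NW: first cell '.' (not opp) -> no flip
Dir N: first cell '.' (not opp) -> no flip
Dir NE: first cell '.' (not opp) -> no flip
Dir W: first cell '.' (not opp) -> no flip
Dir E: opp run (3,3) (3,4) (3,5) capped by B -> flip
Dir SW: first cell '.' (not opp) -> no flip
Dir S: first cell '.' (not opp) -> no flip
Dir SE: opp run (4,3) (5,4) (6,5), next='.' -> no flip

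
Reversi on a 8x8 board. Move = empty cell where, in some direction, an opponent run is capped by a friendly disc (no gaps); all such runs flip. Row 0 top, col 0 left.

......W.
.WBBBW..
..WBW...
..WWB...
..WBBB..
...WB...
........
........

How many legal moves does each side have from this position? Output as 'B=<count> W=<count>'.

Answer: B=11 W=9

Derivation:
-- B to move --
(0,0): flips 3 -> legal
(0,1): no bracket -> illegal
(0,2): no bracket -> illegal
(0,4): no bracket -> illegal
(0,5): no bracket -> illegal
(0,7): no bracket -> illegal
(1,0): flips 1 -> legal
(1,6): flips 1 -> legal
(1,7): no bracket -> illegal
(2,0): no bracket -> illegal
(2,1): flips 2 -> legal
(2,5): flips 1 -> legal
(2,6): no bracket -> illegal
(3,1): flips 3 -> legal
(3,5): flips 1 -> legal
(4,1): flips 2 -> legal
(5,1): no bracket -> illegal
(5,2): flips 4 -> legal
(6,2): flips 1 -> legal
(6,3): flips 1 -> legal
(6,4): no bracket -> illegal
B mobility = 11
-- W to move --
(0,1): no bracket -> illegal
(0,2): flips 2 -> legal
(0,3): flips 2 -> legal
(0,4): flips 2 -> legal
(0,5): flips 2 -> legal
(2,1): no bracket -> illegal
(2,5): no bracket -> illegal
(3,5): flips 2 -> legal
(3,6): no bracket -> illegal
(4,6): flips 3 -> legal
(5,2): no bracket -> illegal
(5,5): flips 2 -> legal
(5,6): no bracket -> illegal
(6,3): no bracket -> illegal
(6,4): flips 3 -> legal
(6,5): flips 2 -> legal
W mobility = 9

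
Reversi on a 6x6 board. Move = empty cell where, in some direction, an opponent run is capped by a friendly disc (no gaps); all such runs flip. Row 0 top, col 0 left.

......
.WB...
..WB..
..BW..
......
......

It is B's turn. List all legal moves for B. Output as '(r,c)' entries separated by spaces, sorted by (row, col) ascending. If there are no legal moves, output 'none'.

Answer: (1,0) (2,1) (3,4) (4,3)

Derivation:
(0,0): no bracket -> illegal
(0,1): no bracket -> illegal
(0,2): no bracket -> illegal
(1,0): flips 1 -> legal
(1,3): no bracket -> illegal
(2,0): no bracket -> illegal
(2,1): flips 1 -> legal
(2,4): no bracket -> illegal
(3,1): no bracket -> illegal
(3,4): flips 1 -> legal
(4,2): no bracket -> illegal
(4,3): flips 1 -> legal
(4,4): no bracket -> illegal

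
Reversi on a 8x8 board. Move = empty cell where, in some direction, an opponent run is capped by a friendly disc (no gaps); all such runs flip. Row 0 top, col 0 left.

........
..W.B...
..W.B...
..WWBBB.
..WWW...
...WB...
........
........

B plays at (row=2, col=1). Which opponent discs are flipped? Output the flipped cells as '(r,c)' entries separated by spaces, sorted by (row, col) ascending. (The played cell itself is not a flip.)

Dir NW: first cell '.' (not opp) -> no flip
Dir N: first cell '.' (not opp) -> no flip
Dir NE: opp run (1,2), next='.' -> no flip
Dir W: first cell '.' (not opp) -> no flip
Dir E: opp run (2,2), next='.' -> no flip
Dir SW: first cell '.' (not opp) -> no flip
Dir S: first cell '.' (not opp) -> no flip
Dir SE: opp run (3,2) (4,3) capped by B -> flip

Answer: (3,2) (4,3)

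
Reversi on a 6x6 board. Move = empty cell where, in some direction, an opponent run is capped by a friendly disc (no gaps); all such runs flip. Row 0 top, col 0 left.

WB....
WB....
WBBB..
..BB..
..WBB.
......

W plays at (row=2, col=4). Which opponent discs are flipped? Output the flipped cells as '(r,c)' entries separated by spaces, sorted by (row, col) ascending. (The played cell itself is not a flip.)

Answer: (2,1) (2,2) (2,3) (3,3)

Derivation:
Dir NW: first cell '.' (not opp) -> no flip
Dir N: first cell '.' (not opp) -> no flip
Dir NE: first cell '.' (not opp) -> no flip
Dir W: opp run (2,3) (2,2) (2,1) capped by W -> flip
Dir E: first cell '.' (not opp) -> no flip
Dir SW: opp run (3,3) capped by W -> flip
Dir S: first cell '.' (not opp) -> no flip
Dir SE: first cell '.' (not opp) -> no flip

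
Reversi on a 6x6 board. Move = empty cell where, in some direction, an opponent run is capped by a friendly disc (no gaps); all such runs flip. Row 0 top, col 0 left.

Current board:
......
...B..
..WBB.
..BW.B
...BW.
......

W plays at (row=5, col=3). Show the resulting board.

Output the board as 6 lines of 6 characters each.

Answer: ......
...B..
..WBB.
..BW.B
...WW.
...W..

Derivation:
Place W at (5,3); scan 8 dirs for brackets.
Dir NW: first cell '.' (not opp) -> no flip
Dir N: opp run (4,3) capped by W -> flip
Dir NE: first cell 'W' (not opp) -> no flip
Dir W: first cell '.' (not opp) -> no flip
Dir E: first cell '.' (not opp) -> no flip
Dir SW: edge -> no flip
Dir S: edge -> no flip
Dir SE: edge -> no flip
All flips: (4,3)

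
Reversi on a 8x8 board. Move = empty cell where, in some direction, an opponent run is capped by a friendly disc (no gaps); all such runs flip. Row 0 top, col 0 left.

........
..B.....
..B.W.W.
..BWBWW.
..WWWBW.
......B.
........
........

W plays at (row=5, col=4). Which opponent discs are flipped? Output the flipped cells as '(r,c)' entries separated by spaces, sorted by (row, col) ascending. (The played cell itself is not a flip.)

Answer: (4,5)

Derivation:
Dir NW: first cell 'W' (not opp) -> no flip
Dir N: first cell 'W' (not opp) -> no flip
Dir NE: opp run (4,5) capped by W -> flip
Dir W: first cell '.' (not opp) -> no flip
Dir E: first cell '.' (not opp) -> no flip
Dir SW: first cell '.' (not opp) -> no flip
Dir S: first cell '.' (not opp) -> no flip
Dir SE: first cell '.' (not opp) -> no flip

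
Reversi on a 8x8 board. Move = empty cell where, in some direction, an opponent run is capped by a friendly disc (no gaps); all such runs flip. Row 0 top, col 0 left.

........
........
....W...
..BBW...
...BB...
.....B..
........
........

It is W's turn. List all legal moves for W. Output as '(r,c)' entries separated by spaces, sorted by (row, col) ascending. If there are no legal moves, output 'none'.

(2,1): no bracket -> illegal
(2,2): no bracket -> illegal
(2,3): no bracket -> illegal
(3,1): flips 2 -> legal
(3,5): no bracket -> illegal
(4,1): no bracket -> illegal
(4,2): flips 1 -> legal
(4,5): no bracket -> illegal
(4,6): no bracket -> illegal
(5,2): flips 1 -> legal
(5,3): no bracket -> illegal
(5,4): flips 1 -> legal
(5,6): no bracket -> illegal
(6,4): no bracket -> illegal
(6,5): no bracket -> illegal
(6,6): no bracket -> illegal

Answer: (3,1) (4,2) (5,2) (5,4)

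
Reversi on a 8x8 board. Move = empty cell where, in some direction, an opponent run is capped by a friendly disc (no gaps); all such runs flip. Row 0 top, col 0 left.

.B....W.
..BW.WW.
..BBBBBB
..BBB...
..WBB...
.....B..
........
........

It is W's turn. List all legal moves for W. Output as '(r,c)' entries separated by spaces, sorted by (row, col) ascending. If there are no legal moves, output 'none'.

(0,0): no bracket -> illegal
(0,2): flips 3 -> legal
(0,3): no bracket -> illegal
(1,0): no bracket -> illegal
(1,1): flips 1 -> legal
(1,4): no bracket -> illegal
(1,7): no bracket -> illegal
(2,1): no bracket -> illegal
(3,1): flips 1 -> legal
(3,5): flips 2 -> legal
(3,6): flips 1 -> legal
(3,7): flips 1 -> legal
(4,1): no bracket -> illegal
(4,5): flips 2 -> legal
(4,6): no bracket -> illegal
(5,2): flips 3 -> legal
(5,3): flips 3 -> legal
(5,4): no bracket -> illegal
(5,6): no bracket -> illegal
(6,4): no bracket -> illegal
(6,5): no bracket -> illegal
(6,6): no bracket -> illegal

Answer: (0,2) (1,1) (3,1) (3,5) (3,6) (3,7) (4,5) (5,2) (5,3)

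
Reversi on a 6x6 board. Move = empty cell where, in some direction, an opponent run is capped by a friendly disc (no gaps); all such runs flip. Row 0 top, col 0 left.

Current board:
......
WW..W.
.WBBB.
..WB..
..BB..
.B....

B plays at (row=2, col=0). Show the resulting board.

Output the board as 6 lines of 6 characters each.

Answer: ......
WW..W.
BBBBB.
..WB..
..BB..
.B....

Derivation:
Place B at (2,0); scan 8 dirs for brackets.
Dir NW: edge -> no flip
Dir N: opp run (1,0), next='.' -> no flip
Dir NE: opp run (1,1), next='.' -> no flip
Dir W: edge -> no flip
Dir E: opp run (2,1) capped by B -> flip
Dir SW: edge -> no flip
Dir S: first cell '.' (not opp) -> no flip
Dir SE: first cell '.' (not opp) -> no flip
All flips: (2,1)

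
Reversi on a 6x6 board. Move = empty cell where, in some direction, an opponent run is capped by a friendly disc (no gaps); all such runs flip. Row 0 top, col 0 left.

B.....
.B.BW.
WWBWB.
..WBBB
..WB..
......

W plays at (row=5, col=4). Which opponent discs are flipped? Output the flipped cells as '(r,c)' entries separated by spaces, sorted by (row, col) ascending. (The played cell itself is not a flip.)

Answer: (4,3)

Derivation:
Dir NW: opp run (4,3) capped by W -> flip
Dir N: first cell '.' (not opp) -> no flip
Dir NE: first cell '.' (not opp) -> no flip
Dir W: first cell '.' (not opp) -> no flip
Dir E: first cell '.' (not opp) -> no flip
Dir SW: edge -> no flip
Dir S: edge -> no flip
Dir SE: edge -> no flip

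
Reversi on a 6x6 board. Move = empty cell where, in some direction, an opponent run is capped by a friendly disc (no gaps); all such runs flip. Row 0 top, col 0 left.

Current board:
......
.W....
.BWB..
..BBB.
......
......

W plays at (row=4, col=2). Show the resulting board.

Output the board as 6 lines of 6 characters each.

Place W at (4,2); scan 8 dirs for brackets.
Dir NW: first cell '.' (not opp) -> no flip
Dir N: opp run (3,2) capped by W -> flip
Dir NE: opp run (3,3), next='.' -> no flip
Dir W: first cell '.' (not opp) -> no flip
Dir E: first cell '.' (not opp) -> no flip
Dir SW: first cell '.' (not opp) -> no flip
Dir S: first cell '.' (not opp) -> no flip
Dir SE: first cell '.' (not opp) -> no flip
All flips: (3,2)

Answer: ......
.W....
.BWB..
..WBB.
..W...
......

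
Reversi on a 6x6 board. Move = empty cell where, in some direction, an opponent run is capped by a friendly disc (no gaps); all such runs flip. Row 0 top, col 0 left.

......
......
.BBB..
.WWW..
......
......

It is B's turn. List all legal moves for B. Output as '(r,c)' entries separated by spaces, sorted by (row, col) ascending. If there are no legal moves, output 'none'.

Answer: (4,0) (4,1) (4,2) (4,3) (4,4)

Derivation:
(2,0): no bracket -> illegal
(2,4): no bracket -> illegal
(3,0): no bracket -> illegal
(3,4): no bracket -> illegal
(4,0): flips 1 -> legal
(4,1): flips 2 -> legal
(4,2): flips 1 -> legal
(4,3): flips 2 -> legal
(4,4): flips 1 -> legal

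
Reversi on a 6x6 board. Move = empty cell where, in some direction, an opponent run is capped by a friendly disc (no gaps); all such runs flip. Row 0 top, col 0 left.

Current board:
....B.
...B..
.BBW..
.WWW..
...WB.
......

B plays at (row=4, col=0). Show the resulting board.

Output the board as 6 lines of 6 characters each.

Place B at (4,0); scan 8 dirs for brackets.
Dir NW: edge -> no flip
Dir N: first cell '.' (not opp) -> no flip
Dir NE: opp run (3,1) capped by B -> flip
Dir W: edge -> no flip
Dir E: first cell '.' (not opp) -> no flip
Dir SW: edge -> no flip
Dir S: first cell '.' (not opp) -> no flip
Dir SE: first cell '.' (not opp) -> no flip
All flips: (3,1)

Answer: ....B.
...B..
.BBW..
.BWW..
B..WB.
......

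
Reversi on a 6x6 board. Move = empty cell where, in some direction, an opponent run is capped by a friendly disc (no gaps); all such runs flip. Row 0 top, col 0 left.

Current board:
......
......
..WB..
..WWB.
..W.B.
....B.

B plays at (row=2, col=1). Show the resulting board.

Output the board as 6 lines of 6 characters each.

Place B at (2,1); scan 8 dirs for brackets.
Dir NW: first cell '.' (not opp) -> no flip
Dir N: first cell '.' (not opp) -> no flip
Dir NE: first cell '.' (not opp) -> no flip
Dir W: first cell '.' (not opp) -> no flip
Dir E: opp run (2,2) capped by B -> flip
Dir SW: first cell '.' (not opp) -> no flip
Dir S: first cell '.' (not opp) -> no flip
Dir SE: opp run (3,2), next='.' -> no flip
All flips: (2,2)

Answer: ......
......
.BBB..
..WWB.
..W.B.
....B.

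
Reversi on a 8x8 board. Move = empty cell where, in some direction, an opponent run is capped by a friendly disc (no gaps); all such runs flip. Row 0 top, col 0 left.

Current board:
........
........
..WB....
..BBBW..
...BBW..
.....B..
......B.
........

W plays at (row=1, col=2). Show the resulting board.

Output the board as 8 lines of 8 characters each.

Answer: ........
..W.....
..WW....
..BBWW..
...BBW..
.....B..
......B.
........

Derivation:
Place W at (1,2); scan 8 dirs for brackets.
Dir NW: first cell '.' (not opp) -> no flip
Dir N: first cell '.' (not opp) -> no flip
Dir NE: first cell '.' (not opp) -> no flip
Dir W: first cell '.' (not opp) -> no flip
Dir E: first cell '.' (not opp) -> no flip
Dir SW: first cell '.' (not opp) -> no flip
Dir S: first cell 'W' (not opp) -> no flip
Dir SE: opp run (2,3) (3,4) capped by W -> flip
All flips: (2,3) (3,4)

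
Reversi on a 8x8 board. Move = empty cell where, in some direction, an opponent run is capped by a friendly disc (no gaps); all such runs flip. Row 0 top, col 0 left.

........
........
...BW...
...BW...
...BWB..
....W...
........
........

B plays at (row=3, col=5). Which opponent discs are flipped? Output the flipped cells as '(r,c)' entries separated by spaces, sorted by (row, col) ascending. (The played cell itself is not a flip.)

Dir NW: opp run (2,4), next='.' -> no flip
Dir N: first cell '.' (not opp) -> no flip
Dir NE: first cell '.' (not opp) -> no flip
Dir W: opp run (3,4) capped by B -> flip
Dir E: first cell '.' (not opp) -> no flip
Dir SW: opp run (4,4), next='.' -> no flip
Dir S: first cell 'B' (not opp) -> no flip
Dir SE: first cell '.' (not opp) -> no flip

Answer: (3,4)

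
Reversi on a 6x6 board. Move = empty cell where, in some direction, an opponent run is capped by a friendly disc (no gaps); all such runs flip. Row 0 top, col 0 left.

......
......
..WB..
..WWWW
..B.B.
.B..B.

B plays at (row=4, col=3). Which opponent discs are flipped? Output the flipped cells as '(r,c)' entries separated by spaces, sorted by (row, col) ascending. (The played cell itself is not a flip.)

Answer: (3,3)

Derivation:
Dir NW: opp run (3,2), next='.' -> no flip
Dir N: opp run (3,3) capped by B -> flip
Dir NE: opp run (3,4), next='.' -> no flip
Dir W: first cell 'B' (not opp) -> no flip
Dir E: first cell 'B' (not opp) -> no flip
Dir SW: first cell '.' (not opp) -> no flip
Dir S: first cell '.' (not opp) -> no flip
Dir SE: first cell 'B' (not opp) -> no flip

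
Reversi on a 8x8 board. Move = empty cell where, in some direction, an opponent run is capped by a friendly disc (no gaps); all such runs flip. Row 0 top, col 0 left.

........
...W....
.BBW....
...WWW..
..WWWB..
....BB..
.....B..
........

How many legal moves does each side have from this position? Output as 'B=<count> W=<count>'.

-- B to move --
(0,2): no bracket -> illegal
(0,3): no bracket -> illegal
(0,4): flips 1 -> legal
(1,2): flips 2 -> legal
(1,4): no bracket -> illegal
(2,4): flips 3 -> legal
(2,5): flips 1 -> legal
(2,6): no bracket -> illegal
(3,1): no bracket -> illegal
(3,2): flips 1 -> legal
(3,6): no bracket -> illegal
(4,1): flips 3 -> legal
(4,6): no bracket -> illegal
(5,1): no bracket -> illegal
(5,2): no bracket -> illegal
(5,3): no bracket -> illegal
B mobility = 6
-- W to move --
(1,0): no bracket -> illegal
(1,1): flips 1 -> legal
(1,2): no bracket -> illegal
(2,0): flips 2 -> legal
(3,0): no bracket -> illegal
(3,1): flips 1 -> legal
(3,2): no bracket -> illegal
(3,6): no bracket -> illegal
(4,6): flips 1 -> legal
(5,3): no bracket -> illegal
(5,6): flips 1 -> legal
(6,3): no bracket -> illegal
(6,4): flips 1 -> legal
(6,6): flips 1 -> legal
(7,4): no bracket -> illegal
(7,5): flips 3 -> legal
(7,6): flips 2 -> legal
W mobility = 9

Answer: B=6 W=9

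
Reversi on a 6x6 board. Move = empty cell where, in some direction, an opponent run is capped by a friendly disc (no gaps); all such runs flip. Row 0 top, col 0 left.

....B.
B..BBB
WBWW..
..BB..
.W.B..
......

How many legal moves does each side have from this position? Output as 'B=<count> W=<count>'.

Answer: B=6 W=6

Derivation:
-- B to move --
(1,1): flips 1 -> legal
(1,2): flips 1 -> legal
(2,4): flips 2 -> legal
(3,0): flips 1 -> legal
(3,1): flips 1 -> legal
(3,4): no bracket -> illegal
(4,0): no bracket -> illegal
(4,2): no bracket -> illegal
(5,0): flips 1 -> legal
(5,1): no bracket -> illegal
(5,2): no bracket -> illegal
B mobility = 6
-- W to move --
(0,0): flips 1 -> legal
(0,1): no bracket -> illegal
(0,2): no bracket -> illegal
(0,3): flips 1 -> legal
(0,5): flips 1 -> legal
(1,1): no bracket -> illegal
(1,2): no bracket -> illegal
(2,4): no bracket -> illegal
(2,5): no bracket -> illegal
(3,0): no bracket -> illegal
(3,1): no bracket -> illegal
(3,4): no bracket -> illegal
(4,2): flips 1 -> legal
(4,4): flips 1 -> legal
(5,2): no bracket -> illegal
(5,3): flips 2 -> legal
(5,4): no bracket -> illegal
W mobility = 6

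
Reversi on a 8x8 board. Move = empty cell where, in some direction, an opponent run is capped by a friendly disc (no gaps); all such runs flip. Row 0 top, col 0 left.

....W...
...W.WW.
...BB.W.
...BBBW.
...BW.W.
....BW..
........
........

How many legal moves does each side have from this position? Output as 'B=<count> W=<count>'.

Answer: B=10 W=6

Derivation:
-- B to move --
(0,2): flips 1 -> legal
(0,3): flips 1 -> legal
(0,5): no bracket -> illegal
(0,6): flips 1 -> legal
(0,7): no bracket -> illegal
(1,2): no bracket -> illegal
(1,4): no bracket -> illegal
(1,7): flips 1 -> legal
(2,2): no bracket -> illegal
(2,5): no bracket -> illegal
(2,7): no bracket -> illegal
(3,7): flips 1 -> legal
(4,5): flips 1 -> legal
(4,7): no bracket -> illegal
(5,3): flips 1 -> legal
(5,6): flips 1 -> legal
(5,7): flips 1 -> legal
(6,4): no bracket -> illegal
(6,5): no bracket -> illegal
(6,6): flips 2 -> legal
B mobility = 10
-- W to move --
(1,2): no bracket -> illegal
(1,4): flips 2 -> legal
(2,2): flips 1 -> legal
(2,5): no bracket -> illegal
(3,2): flips 3 -> legal
(4,2): flips 3 -> legal
(4,5): no bracket -> illegal
(5,2): no bracket -> illegal
(5,3): flips 4 -> legal
(6,3): no bracket -> illegal
(6,4): flips 1 -> legal
(6,5): no bracket -> illegal
W mobility = 6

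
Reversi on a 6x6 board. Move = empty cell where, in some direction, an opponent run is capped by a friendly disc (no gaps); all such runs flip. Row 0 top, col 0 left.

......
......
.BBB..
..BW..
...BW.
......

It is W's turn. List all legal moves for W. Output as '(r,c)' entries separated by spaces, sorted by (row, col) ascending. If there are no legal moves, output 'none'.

(1,0): no bracket -> illegal
(1,1): flips 1 -> legal
(1,2): no bracket -> illegal
(1,3): flips 1 -> legal
(1,4): no bracket -> illegal
(2,0): no bracket -> illegal
(2,4): no bracket -> illegal
(3,0): no bracket -> illegal
(3,1): flips 1 -> legal
(3,4): no bracket -> illegal
(4,1): no bracket -> illegal
(4,2): flips 1 -> legal
(5,2): no bracket -> illegal
(5,3): flips 1 -> legal
(5,4): no bracket -> illegal

Answer: (1,1) (1,3) (3,1) (4,2) (5,3)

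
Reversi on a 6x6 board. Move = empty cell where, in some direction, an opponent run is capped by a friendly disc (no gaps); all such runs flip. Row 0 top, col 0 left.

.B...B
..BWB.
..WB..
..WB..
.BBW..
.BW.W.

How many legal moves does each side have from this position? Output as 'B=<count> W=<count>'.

-- B to move --
(0,2): no bracket -> illegal
(0,3): flips 1 -> legal
(0,4): no bracket -> illegal
(1,1): flips 1 -> legal
(2,1): flips 1 -> legal
(2,4): no bracket -> illegal
(3,1): flips 1 -> legal
(3,4): no bracket -> illegal
(4,4): flips 1 -> legal
(4,5): no bracket -> illegal
(5,3): flips 2 -> legal
(5,5): no bracket -> illegal
B mobility = 6
-- W to move --
(0,0): no bracket -> illegal
(0,2): flips 1 -> legal
(0,3): no bracket -> illegal
(0,4): no bracket -> illegal
(1,0): no bracket -> illegal
(1,1): flips 1 -> legal
(1,5): flips 1 -> legal
(2,1): no bracket -> illegal
(2,4): flips 1 -> legal
(2,5): no bracket -> illegal
(3,0): flips 1 -> legal
(3,1): no bracket -> illegal
(3,4): flips 1 -> legal
(4,0): flips 2 -> legal
(4,4): flips 1 -> legal
(5,0): flips 2 -> legal
(5,3): no bracket -> illegal
W mobility = 9

Answer: B=6 W=9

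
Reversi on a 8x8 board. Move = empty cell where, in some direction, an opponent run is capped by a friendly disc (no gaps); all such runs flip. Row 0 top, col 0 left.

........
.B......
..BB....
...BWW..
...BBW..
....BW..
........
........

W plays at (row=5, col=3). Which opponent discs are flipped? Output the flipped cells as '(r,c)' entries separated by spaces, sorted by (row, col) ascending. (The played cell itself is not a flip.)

Dir NW: first cell '.' (not opp) -> no flip
Dir N: opp run (4,3) (3,3) (2,3), next='.' -> no flip
Dir NE: opp run (4,4) capped by W -> flip
Dir W: first cell '.' (not opp) -> no flip
Dir E: opp run (5,4) capped by W -> flip
Dir SW: first cell '.' (not opp) -> no flip
Dir S: first cell '.' (not opp) -> no flip
Dir SE: first cell '.' (not opp) -> no flip

Answer: (4,4) (5,4)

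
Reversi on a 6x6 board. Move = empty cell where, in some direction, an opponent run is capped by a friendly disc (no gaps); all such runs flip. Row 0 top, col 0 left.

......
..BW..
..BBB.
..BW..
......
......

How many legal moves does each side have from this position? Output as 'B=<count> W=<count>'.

Answer: B=8 W=4

Derivation:
-- B to move --
(0,2): flips 1 -> legal
(0,3): flips 1 -> legal
(0,4): flips 1 -> legal
(1,4): flips 1 -> legal
(3,4): flips 1 -> legal
(4,2): flips 1 -> legal
(4,3): flips 1 -> legal
(4,4): flips 1 -> legal
B mobility = 8
-- W to move --
(0,1): no bracket -> illegal
(0,2): no bracket -> illegal
(0,3): no bracket -> illegal
(1,1): flips 2 -> legal
(1,4): no bracket -> illegal
(1,5): flips 1 -> legal
(2,1): no bracket -> illegal
(2,5): no bracket -> illegal
(3,1): flips 2 -> legal
(3,4): no bracket -> illegal
(3,5): flips 1 -> legal
(4,1): no bracket -> illegal
(4,2): no bracket -> illegal
(4,3): no bracket -> illegal
W mobility = 4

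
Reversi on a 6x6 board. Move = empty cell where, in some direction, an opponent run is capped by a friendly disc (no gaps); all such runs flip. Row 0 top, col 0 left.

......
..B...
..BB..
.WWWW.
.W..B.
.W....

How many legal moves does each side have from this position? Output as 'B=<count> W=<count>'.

-- B to move --
(2,0): no bracket -> illegal
(2,1): no bracket -> illegal
(2,4): flips 1 -> legal
(2,5): no bracket -> illegal
(3,0): no bracket -> illegal
(3,5): no bracket -> illegal
(4,0): flips 1 -> legal
(4,2): flips 1 -> legal
(4,3): flips 1 -> legal
(4,5): flips 1 -> legal
(5,0): flips 2 -> legal
(5,2): no bracket -> illegal
B mobility = 6
-- W to move --
(0,1): flips 2 -> legal
(0,2): flips 2 -> legal
(0,3): no bracket -> illegal
(1,1): flips 1 -> legal
(1,3): flips 2 -> legal
(1,4): flips 1 -> legal
(2,1): no bracket -> illegal
(2,4): no bracket -> illegal
(3,5): no bracket -> illegal
(4,3): no bracket -> illegal
(4,5): no bracket -> illegal
(5,3): no bracket -> illegal
(5,4): flips 1 -> legal
(5,5): flips 1 -> legal
W mobility = 7

Answer: B=6 W=7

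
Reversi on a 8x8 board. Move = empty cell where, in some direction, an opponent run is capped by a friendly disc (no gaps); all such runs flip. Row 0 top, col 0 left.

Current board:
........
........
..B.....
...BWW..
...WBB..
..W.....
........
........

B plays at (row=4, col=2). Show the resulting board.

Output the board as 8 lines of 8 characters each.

Place B at (4,2); scan 8 dirs for brackets.
Dir NW: first cell '.' (not opp) -> no flip
Dir N: first cell '.' (not opp) -> no flip
Dir NE: first cell 'B' (not opp) -> no flip
Dir W: first cell '.' (not opp) -> no flip
Dir E: opp run (4,3) capped by B -> flip
Dir SW: first cell '.' (not opp) -> no flip
Dir S: opp run (5,2), next='.' -> no flip
Dir SE: first cell '.' (not opp) -> no flip
All flips: (4,3)

Answer: ........
........
..B.....
...BWW..
..BBBB..
..W.....
........
........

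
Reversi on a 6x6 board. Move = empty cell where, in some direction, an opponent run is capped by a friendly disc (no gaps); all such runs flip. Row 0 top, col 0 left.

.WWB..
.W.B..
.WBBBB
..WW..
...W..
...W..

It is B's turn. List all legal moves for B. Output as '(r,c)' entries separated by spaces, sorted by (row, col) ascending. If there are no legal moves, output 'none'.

(0,0): flips 3 -> legal
(1,0): no bracket -> illegal
(1,2): no bracket -> illegal
(2,0): flips 1 -> legal
(3,0): no bracket -> illegal
(3,1): no bracket -> illegal
(3,4): no bracket -> illegal
(4,1): flips 1 -> legal
(4,2): flips 2 -> legal
(4,4): flips 1 -> legal
(5,2): no bracket -> illegal
(5,4): no bracket -> illegal

Answer: (0,0) (2,0) (4,1) (4,2) (4,4)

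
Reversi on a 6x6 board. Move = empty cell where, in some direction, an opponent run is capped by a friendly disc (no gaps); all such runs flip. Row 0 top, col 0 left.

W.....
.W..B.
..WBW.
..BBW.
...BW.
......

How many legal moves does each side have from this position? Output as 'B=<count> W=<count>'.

Answer: B=8 W=5

Derivation:
-- B to move --
(0,1): no bracket -> illegal
(0,2): no bracket -> illegal
(1,0): no bracket -> illegal
(1,2): flips 1 -> legal
(1,3): no bracket -> illegal
(1,5): flips 1 -> legal
(2,0): no bracket -> illegal
(2,1): flips 1 -> legal
(2,5): flips 2 -> legal
(3,1): no bracket -> illegal
(3,5): flips 1 -> legal
(4,5): flips 2 -> legal
(5,3): no bracket -> illegal
(5,4): flips 3 -> legal
(5,5): flips 1 -> legal
B mobility = 8
-- W to move --
(0,3): no bracket -> illegal
(0,4): flips 1 -> legal
(0,5): no bracket -> illegal
(1,2): flips 1 -> legal
(1,3): no bracket -> illegal
(1,5): no bracket -> illegal
(2,1): no bracket -> illegal
(2,5): no bracket -> illegal
(3,1): flips 2 -> legal
(4,1): no bracket -> illegal
(4,2): flips 3 -> legal
(5,2): flips 1 -> legal
(5,3): no bracket -> illegal
(5,4): no bracket -> illegal
W mobility = 5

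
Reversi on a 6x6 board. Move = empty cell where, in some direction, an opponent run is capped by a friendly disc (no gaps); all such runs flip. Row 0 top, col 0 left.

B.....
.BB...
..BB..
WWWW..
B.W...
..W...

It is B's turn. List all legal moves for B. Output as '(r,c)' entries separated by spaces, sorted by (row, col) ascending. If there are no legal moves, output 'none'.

(2,0): flips 1 -> legal
(2,1): no bracket -> illegal
(2,4): no bracket -> illegal
(3,4): no bracket -> illegal
(4,1): flips 1 -> legal
(4,3): flips 1 -> legal
(4,4): flips 1 -> legal
(5,1): no bracket -> illegal
(5,3): no bracket -> illegal

Answer: (2,0) (4,1) (4,3) (4,4)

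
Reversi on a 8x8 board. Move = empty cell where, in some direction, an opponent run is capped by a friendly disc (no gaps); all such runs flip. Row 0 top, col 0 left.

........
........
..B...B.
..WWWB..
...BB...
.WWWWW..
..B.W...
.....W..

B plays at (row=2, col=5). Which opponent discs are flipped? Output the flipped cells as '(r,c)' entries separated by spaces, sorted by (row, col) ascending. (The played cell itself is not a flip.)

Dir NW: first cell '.' (not opp) -> no flip
Dir N: first cell '.' (not opp) -> no flip
Dir NE: first cell '.' (not opp) -> no flip
Dir W: first cell '.' (not opp) -> no flip
Dir E: first cell 'B' (not opp) -> no flip
Dir SW: opp run (3,4) capped by B -> flip
Dir S: first cell 'B' (not opp) -> no flip
Dir SE: first cell '.' (not opp) -> no flip

Answer: (3,4)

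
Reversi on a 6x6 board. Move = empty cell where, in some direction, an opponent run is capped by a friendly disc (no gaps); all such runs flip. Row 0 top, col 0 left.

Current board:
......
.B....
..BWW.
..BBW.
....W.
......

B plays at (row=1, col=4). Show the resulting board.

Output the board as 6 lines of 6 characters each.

Answer: ......
.B..B.
..BBW.
..BBW.
....W.
......

Derivation:
Place B at (1,4); scan 8 dirs for brackets.
Dir NW: first cell '.' (not opp) -> no flip
Dir N: first cell '.' (not opp) -> no flip
Dir NE: first cell '.' (not opp) -> no flip
Dir W: first cell '.' (not opp) -> no flip
Dir E: first cell '.' (not opp) -> no flip
Dir SW: opp run (2,3) capped by B -> flip
Dir S: opp run (2,4) (3,4) (4,4), next='.' -> no flip
Dir SE: first cell '.' (not opp) -> no flip
All flips: (2,3)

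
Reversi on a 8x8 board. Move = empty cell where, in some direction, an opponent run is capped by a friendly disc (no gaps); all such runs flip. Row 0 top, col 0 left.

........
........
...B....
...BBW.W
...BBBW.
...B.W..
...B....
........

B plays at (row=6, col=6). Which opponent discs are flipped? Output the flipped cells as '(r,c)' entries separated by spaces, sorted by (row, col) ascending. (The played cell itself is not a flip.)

Answer: (5,5)

Derivation:
Dir NW: opp run (5,5) capped by B -> flip
Dir N: first cell '.' (not opp) -> no flip
Dir NE: first cell '.' (not opp) -> no flip
Dir W: first cell '.' (not opp) -> no flip
Dir E: first cell '.' (not opp) -> no flip
Dir SW: first cell '.' (not opp) -> no flip
Dir S: first cell '.' (not opp) -> no flip
Dir SE: first cell '.' (not opp) -> no flip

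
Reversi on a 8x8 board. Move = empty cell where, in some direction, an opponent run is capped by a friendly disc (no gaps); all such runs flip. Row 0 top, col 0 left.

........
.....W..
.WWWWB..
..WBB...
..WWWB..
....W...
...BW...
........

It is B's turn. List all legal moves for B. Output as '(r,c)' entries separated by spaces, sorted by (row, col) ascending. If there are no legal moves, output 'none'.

(0,4): no bracket -> illegal
(0,5): flips 1 -> legal
(0,6): flips 2 -> legal
(1,0): no bracket -> illegal
(1,1): flips 1 -> legal
(1,2): flips 1 -> legal
(1,3): flips 1 -> legal
(1,4): flips 1 -> legal
(1,6): no bracket -> illegal
(2,0): flips 4 -> legal
(2,6): no bracket -> illegal
(3,0): no bracket -> illegal
(3,1): flips 1 -> legal
(3,5): no bracket -> illegal
(4,1): flips 3 -> legal
(5,1): flips 1 -> legal
(5,2): flips 1 -> legal
(5,3): flips 1 -> legal
(5,5): flips 1 -> legal
(6,5): flips 1 -> legal
(7,3): no bracket -> illegal
(7,4): flips 3 -> legal
(7,5): no bracket -> illegal

Answer: (0,5) (0,6) (1,1) (1,2) (1,3) (1,4) (2,0) (3,1) (4,1) (5,1) (5,2) (5,3) (5,5) (6,5) (7,4)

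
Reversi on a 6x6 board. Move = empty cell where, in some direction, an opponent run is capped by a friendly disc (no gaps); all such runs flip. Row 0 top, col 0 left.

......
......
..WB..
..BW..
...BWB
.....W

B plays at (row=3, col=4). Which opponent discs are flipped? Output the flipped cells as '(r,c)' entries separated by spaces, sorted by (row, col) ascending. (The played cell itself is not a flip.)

Answer: (3,3)

Derivation:
Dir NW: first cell 'B' (not opp) -> no flip
Dir N: first cell '.' (not opp) -> no flip
Dir NE: first cell '.' (not opp) -> no flip
Dir W: opp run (3,3) capped by B -> flip
Dir E: first cell '.' (not opp) -> no flip
Dir SW: first cell 'B' (not opp) -> no flip
Dir S: opp run (4,4), next='.' -> no flip
Dir SE: first cell 'B' (not opp) -> no flip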